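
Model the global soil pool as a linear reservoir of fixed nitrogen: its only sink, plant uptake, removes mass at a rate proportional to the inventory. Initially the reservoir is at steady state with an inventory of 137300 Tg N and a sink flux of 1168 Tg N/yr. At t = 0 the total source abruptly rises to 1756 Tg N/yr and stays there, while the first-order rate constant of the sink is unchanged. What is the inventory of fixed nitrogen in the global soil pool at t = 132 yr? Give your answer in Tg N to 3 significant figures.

184000 Tg N

τ = M₀/F₀ = 137300/1168 = 117.6 yr; rate constant k = 1/τ.
New steady state M_∞ = F₁/k = F₁·τ = 1756 × 117.6 = 206420 Tg N.
M(t) = M_∞ + (M₀ − M_∞)·e^(−t/τ); t/τ = 132/117.6 = 1.123, so e^(−t/τ) = 0.3253.
M(t) = 206420 − 69120 × 0.3253 = 183930 Tg N.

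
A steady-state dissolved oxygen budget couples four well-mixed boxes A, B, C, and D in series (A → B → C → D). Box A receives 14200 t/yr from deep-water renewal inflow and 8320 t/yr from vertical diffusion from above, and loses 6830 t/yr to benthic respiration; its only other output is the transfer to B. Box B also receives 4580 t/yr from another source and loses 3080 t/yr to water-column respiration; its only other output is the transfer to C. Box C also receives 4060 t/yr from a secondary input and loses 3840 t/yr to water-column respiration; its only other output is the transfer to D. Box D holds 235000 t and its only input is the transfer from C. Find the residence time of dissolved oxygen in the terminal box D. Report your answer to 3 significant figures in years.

13.5 yr

Box A: F(A→B) = (14200 + 8320) − 6830 = 15690 t/yr.
Box B: F(B→C) = (15690 + 4580) − 3080 = 17190 t/yr.
Box C: F(C→D) = (17190 + 4060) − 3840 = 17410 t/yr.
Box D throughput = its input = 17410 t/yr; τ = 235000 / 17410 = 13.50 yr.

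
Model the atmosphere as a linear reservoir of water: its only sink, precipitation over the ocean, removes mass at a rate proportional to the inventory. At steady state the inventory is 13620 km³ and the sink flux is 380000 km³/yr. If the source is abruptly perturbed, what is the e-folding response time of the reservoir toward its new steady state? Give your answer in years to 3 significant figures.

0.0358 yr

For a linear reservoir the response time equals the residence time τ = M/F.
τ = 13620 / 380000 = 0.03584 yr.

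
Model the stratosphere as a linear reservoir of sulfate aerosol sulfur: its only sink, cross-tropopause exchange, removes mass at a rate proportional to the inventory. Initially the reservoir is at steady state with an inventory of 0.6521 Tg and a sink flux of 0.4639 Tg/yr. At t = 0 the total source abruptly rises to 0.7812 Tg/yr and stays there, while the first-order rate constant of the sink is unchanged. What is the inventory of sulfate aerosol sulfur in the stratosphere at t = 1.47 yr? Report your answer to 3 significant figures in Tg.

0.941 Tg

τ = M₀/F₀ = 0.6521/0.4639 = 1.406 yr; rate constant k = 1/τ.
New steady state M_∞ = F₁/k = F₁·τ = 0.7812 × 1.406 = 1.0981 Tg.
M(t) = M_∞ + (M₀ − M_∞)·e^(−t/τ); t/τ = 1.47/1.406 = 1.046, so e^(−t/τ) = 0.3514.
M(t) = 1.0981 − 0.4460 × 0.3514 = 0.94138 Tg.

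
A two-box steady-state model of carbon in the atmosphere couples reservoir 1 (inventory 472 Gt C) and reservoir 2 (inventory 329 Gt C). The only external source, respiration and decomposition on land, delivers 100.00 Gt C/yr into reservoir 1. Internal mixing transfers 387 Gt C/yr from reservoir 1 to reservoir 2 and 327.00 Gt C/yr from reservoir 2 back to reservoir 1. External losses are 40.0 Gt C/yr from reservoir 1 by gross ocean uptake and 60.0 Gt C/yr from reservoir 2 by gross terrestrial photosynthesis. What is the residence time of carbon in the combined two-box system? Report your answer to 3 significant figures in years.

8.01 yr

Residence time in the combined system uses the total inventory and the total *external* removal — internal exchanges between the two boxes cancel.
M_total = 472 + 329 = 801.00 Gt C.
ΣF_external_out = 40.0 + 60.0 = 100.00 Gt C/yr.
τ = M_total / ΣF_ext = 801.00 / 100.00 = 8.010 yr.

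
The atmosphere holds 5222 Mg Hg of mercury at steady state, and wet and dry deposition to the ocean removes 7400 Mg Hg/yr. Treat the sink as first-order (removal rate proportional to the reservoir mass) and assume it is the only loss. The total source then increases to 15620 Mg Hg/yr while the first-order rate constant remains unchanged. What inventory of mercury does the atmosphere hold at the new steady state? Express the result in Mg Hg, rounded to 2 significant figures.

11000 Mg Hg

Rate constant k = F/M = 7400 / 5222 = 1.417 yr⁻¹.
At the new steady state, source = k·M_new ⇒ M_new = 15620 / 1.417 = 11020 Mg Hg.
(Equivalently M_new = M × F_new/F_old = 5222 × 15620/7400.)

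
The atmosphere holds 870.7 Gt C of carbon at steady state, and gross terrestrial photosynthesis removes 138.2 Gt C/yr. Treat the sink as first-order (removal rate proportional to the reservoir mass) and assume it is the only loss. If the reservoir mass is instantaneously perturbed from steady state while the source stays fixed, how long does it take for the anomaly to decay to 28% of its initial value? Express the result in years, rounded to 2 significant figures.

8.0 yr

For a linear reservoir the anomaly decays as exp(−t/τ) with τ = M/F = 870.7/138.2 = 6.300 yr.
exp(−t/τ) = 0.28 ⇒ t = −τ ln(0.28) = 6.300 × 1.273 = 8.020 yr.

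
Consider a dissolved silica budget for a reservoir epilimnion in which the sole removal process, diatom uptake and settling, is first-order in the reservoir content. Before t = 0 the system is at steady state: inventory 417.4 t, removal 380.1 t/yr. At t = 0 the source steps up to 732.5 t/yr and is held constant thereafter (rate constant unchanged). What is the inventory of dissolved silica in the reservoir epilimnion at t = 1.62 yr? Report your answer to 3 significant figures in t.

τ = M₀/F₀ = 417.4/380.1 = 1.098 yr; rate constant k = 1/τ.
New steady state M_∞ = F₁/k = F₁·τ = 732.5 × 1.098 = 804.38 t.
M(t) = M_∞ + (M₀ − M_∞)·e^(−t/τ); t/τ = 1.62/1.098 = 1.475, so e^(−t/τ) = 0.2287.
M(t) = 804.38 − 387.0 × 0.2287 = 715.87 t.

716 t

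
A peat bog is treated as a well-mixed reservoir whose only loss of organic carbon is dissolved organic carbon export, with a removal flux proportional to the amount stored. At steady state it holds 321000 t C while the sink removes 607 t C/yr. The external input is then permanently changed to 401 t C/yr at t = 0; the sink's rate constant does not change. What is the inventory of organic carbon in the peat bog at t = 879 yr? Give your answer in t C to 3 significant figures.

233000 t C

τ = M₀/F₀ = 321000/607 = 528.8 yr; rate constant k = 1/τ.
New steady state M_∞ = F₁/k = F₁·τ = 401 × 528.8 = 212060 t C.
M(t) = M_∞ + (M₀ − M_∞)·e^(−t/τ); t/τ = 879/528.8 = 1.662, so e^(−t/τ) = 0.1897.
M(t) = 212060 + 108900 × 0.1897 = 232730 t C.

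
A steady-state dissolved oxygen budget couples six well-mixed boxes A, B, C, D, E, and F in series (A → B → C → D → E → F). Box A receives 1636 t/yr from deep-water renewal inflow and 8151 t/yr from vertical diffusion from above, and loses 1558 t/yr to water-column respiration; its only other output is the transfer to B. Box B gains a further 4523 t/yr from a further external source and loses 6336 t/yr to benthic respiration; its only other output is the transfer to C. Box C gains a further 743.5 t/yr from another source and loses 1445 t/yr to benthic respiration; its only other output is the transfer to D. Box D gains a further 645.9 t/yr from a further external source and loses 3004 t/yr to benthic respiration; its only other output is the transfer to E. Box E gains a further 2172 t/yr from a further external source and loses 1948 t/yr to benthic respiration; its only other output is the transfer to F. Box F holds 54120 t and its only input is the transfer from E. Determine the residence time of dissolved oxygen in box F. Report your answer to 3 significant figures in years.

Box A: F(A→B) = (1636 + 8151) − 1558 = 8229.0 t/yr.
Box B: F(B→C) = (8229.0 + 4523) − 6336 = 6416.0 t/yr.
Box C: F(C→D) = (6416.0 + 743.5) − 1445 = 5714.5 t/yr.
Box D: F(D→E) = (5714.5 + 645.9) − 3004 = 3356.4 t/yr.
Box E: F(E→F) = (3356.4 + 2172) − 1948 = 3580.4 t/yr.
Box F throughput = its input = 3580.4 t/yr; τ = 54120 / 3580.4 = 15.12 yr.

15.1 yr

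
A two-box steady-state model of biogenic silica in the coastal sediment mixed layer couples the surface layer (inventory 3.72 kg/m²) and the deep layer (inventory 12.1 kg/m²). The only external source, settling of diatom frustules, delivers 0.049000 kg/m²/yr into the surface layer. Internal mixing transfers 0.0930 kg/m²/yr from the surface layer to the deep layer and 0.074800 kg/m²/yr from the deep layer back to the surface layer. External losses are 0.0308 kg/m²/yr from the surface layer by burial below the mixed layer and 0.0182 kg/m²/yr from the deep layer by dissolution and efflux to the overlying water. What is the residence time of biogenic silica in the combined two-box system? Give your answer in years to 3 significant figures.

323 yr

Treat the two boxes together as one reservoir: the mixing fluxes between them are internal recycling, so τ = ΣM / Σ(external losses).
M_total = 3.72 + 12.1 = 15.820 kg/m².
ΣF_external_out = 0.0308 + 0.0182 = 0.049000 kg/m²/yr.
τ = M_total / ΣF_ext = 15.820 / 0.049000 = 322.9 yr.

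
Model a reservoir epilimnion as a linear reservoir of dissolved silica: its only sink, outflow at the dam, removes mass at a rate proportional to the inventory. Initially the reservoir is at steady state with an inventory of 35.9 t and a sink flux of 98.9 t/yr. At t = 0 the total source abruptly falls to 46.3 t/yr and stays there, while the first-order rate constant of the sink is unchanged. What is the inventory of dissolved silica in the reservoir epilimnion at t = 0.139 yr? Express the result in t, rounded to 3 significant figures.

29.8 t

τ = M₀/F₀ = 35.9/98.9 = 0.3630 yr; rate constant k = 1/τ.
New steady state M_∞ = F₁/k = F₁·τ = 46.3 × 0.3630 = 16.807 t.
M(t) = M_∞ + (M₀ − M_∞)·e^(−t/τ); t/τ = 0.139/0.3630 = 0.3829, so e^(−t/τ) = 0.6819.
M(t) = 16.807 + 19.09 × 0.6819 = 29.826 t.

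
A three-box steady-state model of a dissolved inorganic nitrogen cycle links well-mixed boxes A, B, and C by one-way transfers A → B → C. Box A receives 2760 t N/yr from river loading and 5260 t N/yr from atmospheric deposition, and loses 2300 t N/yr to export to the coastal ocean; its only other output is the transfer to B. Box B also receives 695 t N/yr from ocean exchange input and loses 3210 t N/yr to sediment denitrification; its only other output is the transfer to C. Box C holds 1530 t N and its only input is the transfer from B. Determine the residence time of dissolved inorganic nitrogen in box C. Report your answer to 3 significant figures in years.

Box A: F(A→B) = (2760 + 5260) − 2300 = 5720.0 t N/yr.
Box B: F(B→C) = (5720.0 + 695) − 3210 = 3205.0 t N/yr.
Box C throughput = its input = 3205.0 t N/yr; τ = 1530 / 3205.0 = 0.4774 yr.

0.477 yr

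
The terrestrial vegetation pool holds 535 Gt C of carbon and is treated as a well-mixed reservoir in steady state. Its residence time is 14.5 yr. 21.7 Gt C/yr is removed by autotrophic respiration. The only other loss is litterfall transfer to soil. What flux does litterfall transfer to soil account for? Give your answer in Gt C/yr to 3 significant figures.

Total removal F = M/τ = 535 / 14.5 = 36.90 Gt C/yr.
Litterfall transfer to soil = F − (21.7) = 36.90 − 21.70 = 15.20 Gt C/yr.

15.2 Gt C/yr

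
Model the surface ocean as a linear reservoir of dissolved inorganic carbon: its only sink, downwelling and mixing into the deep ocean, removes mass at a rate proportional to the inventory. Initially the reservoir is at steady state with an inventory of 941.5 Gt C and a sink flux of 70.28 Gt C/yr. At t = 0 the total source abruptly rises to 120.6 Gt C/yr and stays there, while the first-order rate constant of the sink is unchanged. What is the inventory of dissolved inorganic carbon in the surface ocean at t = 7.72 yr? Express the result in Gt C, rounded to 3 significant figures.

1240 Gt C

The sink rate constant is k = F₀/M₀ = 70.28/941.5 = 0.07465 yr⁻¹.
Solving dM/dt = F₁ − kM with M(0) = M₀ gives M(t) = F₁/k + (M₀ − F₁/k)·e^(−kt).
F₁/k = 120.6/0.07465 = 1615.6 Gt C; kt = 0.07465 × 7.72 = 0.5763, e^(−kt) = 0.5620.
M(7.72) = 1615.6 + (941.5 − 1615.6) × 0.5620 = 1615.6 − 378.8 = 1236.8 Gt C.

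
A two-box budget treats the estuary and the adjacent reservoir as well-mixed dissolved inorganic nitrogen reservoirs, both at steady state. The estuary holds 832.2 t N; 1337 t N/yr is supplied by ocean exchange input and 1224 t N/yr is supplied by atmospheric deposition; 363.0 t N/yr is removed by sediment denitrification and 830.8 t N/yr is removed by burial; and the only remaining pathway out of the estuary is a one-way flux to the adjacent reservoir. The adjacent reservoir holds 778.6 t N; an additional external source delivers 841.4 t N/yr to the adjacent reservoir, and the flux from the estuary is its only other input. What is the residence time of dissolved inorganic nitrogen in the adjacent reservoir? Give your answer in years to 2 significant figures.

0.35 yr

Balance the estuary: ΣF_in = 1337 + 1224 = 2561.0 t N/yr.
Flux to the adjacent reservoir = ΣF_in − (363.0 + 830.8) = 1367.2 t N/yr.
Total input to the adjacent reservoir = 1367.2 + 841.4 = 2208.6 t N/yr; at steady state this equals its total output.
τ = M / F = 778.6 / 2208.6 = 0.3525 yr.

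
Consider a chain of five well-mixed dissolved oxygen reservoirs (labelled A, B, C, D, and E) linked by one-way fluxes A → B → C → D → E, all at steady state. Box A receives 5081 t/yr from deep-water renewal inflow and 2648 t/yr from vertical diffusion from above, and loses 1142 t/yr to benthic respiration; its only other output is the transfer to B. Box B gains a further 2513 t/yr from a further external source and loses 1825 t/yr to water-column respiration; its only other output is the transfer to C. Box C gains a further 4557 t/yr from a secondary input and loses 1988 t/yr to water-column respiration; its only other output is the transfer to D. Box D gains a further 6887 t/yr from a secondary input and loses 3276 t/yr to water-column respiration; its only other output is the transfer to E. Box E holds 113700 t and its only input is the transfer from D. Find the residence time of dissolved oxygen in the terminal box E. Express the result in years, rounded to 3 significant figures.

8.45 yr

Box A: F(A→B) = (5081 + 2648) − 1142 = 6587.0 t/yr.
Box B: F(B→C) = (6587.0 + 2513) − 1825 = 7275.0 t/yr.
Box C: F(C→D) = (7275.0 + 4557) − 1988 = 9844.0 t/yr.
Box D: F(D→E) = (9844.0 + 6887) − 3276 = 13455 t/yr.
Box E throughput = its input = 13455 t/yr; τ = 113700 / 13455 = 8.450 yr.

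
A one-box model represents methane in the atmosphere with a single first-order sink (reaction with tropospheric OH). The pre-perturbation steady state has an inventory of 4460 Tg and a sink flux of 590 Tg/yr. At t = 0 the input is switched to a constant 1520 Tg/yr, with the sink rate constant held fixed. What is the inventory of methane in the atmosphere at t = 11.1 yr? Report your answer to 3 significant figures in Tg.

9870 Tg

The sink rate constant is k = F₀/M₀ = 590/4460 = 0.1323 yr⁻¹.
Solving dM/dt = F₁ − kM with M(0) = M₀ gives M(t) = F₁/k + (M₀ − F₁/k)·e^(−kt).
F₁/k = 1520/0.1323 = 11490 Tg; kt = 0.1323 × 11.1 = 1.468, e^(−kt) = 0.2303.
M(11.1) = 11490 + (4460 − 11490) × 0.2303 = 11490 − 1619 = 9871.1 Tg.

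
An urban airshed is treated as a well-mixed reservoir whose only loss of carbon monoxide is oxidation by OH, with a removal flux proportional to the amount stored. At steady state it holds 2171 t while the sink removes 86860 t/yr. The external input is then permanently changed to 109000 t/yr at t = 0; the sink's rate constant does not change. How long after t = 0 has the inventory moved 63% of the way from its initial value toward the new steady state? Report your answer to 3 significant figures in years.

0.0249 yr

τ = M₀/F₀ = 2171/86860 = 0.02499 yr.
The remaining gap fraction is e^(−t/τ); 63% covered ⇒ e^(−t/τ) = 0.370.
t = −τ ln(0.370) = 0.02499 × 0.9943 = 0.02485 yr.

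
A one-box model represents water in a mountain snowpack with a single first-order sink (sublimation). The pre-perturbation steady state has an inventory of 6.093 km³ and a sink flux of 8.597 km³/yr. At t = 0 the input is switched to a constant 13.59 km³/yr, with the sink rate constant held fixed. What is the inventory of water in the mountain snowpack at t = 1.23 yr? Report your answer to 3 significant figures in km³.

9.01 km³

The sink rate constant is k = F₀/M₀ = 8.597/6.093 = 1.411 yr⁻¹.
Solving dM/dt = F₁ − kM with M(0) = M₀ gives M(t) = F₁/k + (M₀ − F₁/k)·e^(−kt).
F₁/k = 13.59/1.411 = 9.6317 km³; kt = 1.411 × 1.23 = 1.735, e^(−kt) = 0.1763.
M(1.23) = 9.6317 + (6.093 − 9.6317) × 0.1763 = 9.6317 − 0.6239 = 9.0078 km³.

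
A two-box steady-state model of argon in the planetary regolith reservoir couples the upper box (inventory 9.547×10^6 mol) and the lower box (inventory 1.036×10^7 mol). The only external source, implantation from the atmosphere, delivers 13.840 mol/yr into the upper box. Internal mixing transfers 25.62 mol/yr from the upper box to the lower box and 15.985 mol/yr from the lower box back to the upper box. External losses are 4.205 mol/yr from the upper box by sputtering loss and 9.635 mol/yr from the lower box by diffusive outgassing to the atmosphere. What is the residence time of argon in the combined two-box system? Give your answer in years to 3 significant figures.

Treat the two boxes together as one reservoir: the mixing fluxes between them are internal recycling, so τ = ΣM / Σ(external losses).
M_total = 9.547×10^6 + 1.036×10^7 = 1.9907×10^7 mol.
ΣF_external_out = 4.205 + 9.635 = 13.840 mol/yr.
τ = M_total / ΣF_ext = 1.9907×10^7 / 13.840 = 1.438×10^6 yr.

1.44×10^6 yr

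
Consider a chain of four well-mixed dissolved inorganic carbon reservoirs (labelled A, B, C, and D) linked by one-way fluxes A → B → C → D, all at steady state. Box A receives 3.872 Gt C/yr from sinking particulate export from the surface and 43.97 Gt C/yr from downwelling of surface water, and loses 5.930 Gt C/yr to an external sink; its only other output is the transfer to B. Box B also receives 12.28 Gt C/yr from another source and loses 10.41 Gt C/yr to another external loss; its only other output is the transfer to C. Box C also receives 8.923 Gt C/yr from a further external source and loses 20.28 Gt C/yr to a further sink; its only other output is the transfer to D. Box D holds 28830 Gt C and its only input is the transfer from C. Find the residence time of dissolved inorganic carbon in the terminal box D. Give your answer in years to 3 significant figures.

889 yr

Box A: F(A→B) = (3.872 + 43.97) − 5.930 = 41.912 Gt C/yr.
Box B: F(B→C) = (41.912 + 12.28) − 10.41 = 43.782 Gt C/yr.
Box C: F(C→D) = (43.782 + 8.923) − 20.28 = 32.425 Gt C/yr.
Box D throughput = its input = 32.425 Gt C/yr; τ = 28830 / 32.425 = 889.1 yr.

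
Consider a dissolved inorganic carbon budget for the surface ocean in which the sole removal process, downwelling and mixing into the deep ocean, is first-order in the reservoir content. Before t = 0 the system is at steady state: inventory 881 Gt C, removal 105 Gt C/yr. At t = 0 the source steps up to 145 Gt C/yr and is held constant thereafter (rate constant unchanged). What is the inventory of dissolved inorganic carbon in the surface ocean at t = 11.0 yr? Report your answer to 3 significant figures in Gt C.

τ = M₀/F₀ = 881/105 = 8.390 yr; rate constant k = 1/τ.
New steady state M_∞ = F₁/k = F₁·τ = 145 × 8.390 = 1216.6 Gt C.
M(t) = M_∞ + (M₀ − M_∞)·e^(−t/τ); t/τ = 11.0/8.390 = 1.311, so e^(−t/τ) = 0.2695.
M(t) = 1216.6 − 335.6 × 0.2695 = 1126.2 Gt C.

1130 Gt C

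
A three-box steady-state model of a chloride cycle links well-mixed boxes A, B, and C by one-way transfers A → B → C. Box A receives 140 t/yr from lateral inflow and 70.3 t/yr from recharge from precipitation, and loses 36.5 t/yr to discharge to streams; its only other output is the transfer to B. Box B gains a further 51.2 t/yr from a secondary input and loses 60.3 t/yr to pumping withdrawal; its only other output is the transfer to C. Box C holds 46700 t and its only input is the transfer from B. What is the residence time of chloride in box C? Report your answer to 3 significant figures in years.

Box A: F(A→B) = (140 + 70.3) − 36.5 = 173.80 t/yr.
Box B: F(B→C) = (173.80 + 51.2) − 60.3 = 164.70 t/yr.
Box C throughput = its input = 164.70 t/yr; τ = 46700 / 164.70 = 283.5 yr.

284 yr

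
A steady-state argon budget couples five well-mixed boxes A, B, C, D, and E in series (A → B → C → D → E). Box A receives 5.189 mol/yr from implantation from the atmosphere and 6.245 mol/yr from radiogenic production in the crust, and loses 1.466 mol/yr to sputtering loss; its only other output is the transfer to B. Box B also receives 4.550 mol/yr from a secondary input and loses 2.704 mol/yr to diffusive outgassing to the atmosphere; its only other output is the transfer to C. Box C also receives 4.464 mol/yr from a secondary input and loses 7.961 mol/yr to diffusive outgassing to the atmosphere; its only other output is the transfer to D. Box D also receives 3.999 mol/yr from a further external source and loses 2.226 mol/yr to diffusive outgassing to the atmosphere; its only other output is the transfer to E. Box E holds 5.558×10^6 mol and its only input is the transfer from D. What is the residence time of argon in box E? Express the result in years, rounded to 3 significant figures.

551000 yr

Box A: F(A→B) = (5.189 + 6.245) − 1.466 = 9.9680 mol/yr.
Box B: F(B→C) = (9.9680 + 4.550) − 2.704 = 11.814 mol/yr.
Box C: F(C→D) = (11.814 + 4.464) − 7.961 = 8.3170 mol/yr.
Box D: F(D→E) = (8.3170 + 3.999) − 2.226 = 10.090 mol/yr.
Box E throughput = its input = 10.090 mol/yr; τ = 5.558×10^6 / 10.090 = 550800 yr.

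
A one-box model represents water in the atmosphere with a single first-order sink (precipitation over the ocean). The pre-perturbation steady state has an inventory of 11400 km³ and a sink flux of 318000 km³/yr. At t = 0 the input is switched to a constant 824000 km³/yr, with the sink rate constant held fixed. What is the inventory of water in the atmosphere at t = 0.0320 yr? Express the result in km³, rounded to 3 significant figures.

τ = M₀/F₀ = 11400/318000 = 0.03585 yr; rate constant k = 1/τ.
New steady state M_∞ = F₁/k = F₁·τ = 824000 × 0.03585 = 29540 km³.
M(t) = M_∞ + (M₀ − M_∞)·e^(−t/τ); t/τ = 0.0320/0.03585 = 0.8926, so e^(−t/τ) = 0.4096.
M(t) = 29540 − 18140 × 0.4096 = 22110 km³.

22100 km³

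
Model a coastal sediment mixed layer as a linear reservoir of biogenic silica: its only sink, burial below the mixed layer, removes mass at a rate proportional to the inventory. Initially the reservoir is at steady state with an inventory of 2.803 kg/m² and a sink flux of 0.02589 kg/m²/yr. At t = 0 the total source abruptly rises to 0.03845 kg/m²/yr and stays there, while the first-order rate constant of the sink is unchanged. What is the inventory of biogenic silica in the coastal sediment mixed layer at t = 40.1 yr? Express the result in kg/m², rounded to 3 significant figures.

Residence time τ = M₀/F₀ = 108.3 yr. The eventual steady state is M_∞ = M₀·(F₁/F₀) = 2.803 × 0.03845/0.02589 = 4.1628 kg/m².
The anomaly ΔM(t) = M(t) − M_∞ decays as ΔM₀·e^(−t/τ) with ΔM₀ = 2.803 − 4.1628 = −1.360 kg/m².
At t = 40.1 yr, e^(−t/τ) = e^(−0.3704) = 0.6905, so ΔM = −0.9389 kg/m² and M = 4.1628 − 0.9389 = 3.2239 kg/m².

3.22 kg/m²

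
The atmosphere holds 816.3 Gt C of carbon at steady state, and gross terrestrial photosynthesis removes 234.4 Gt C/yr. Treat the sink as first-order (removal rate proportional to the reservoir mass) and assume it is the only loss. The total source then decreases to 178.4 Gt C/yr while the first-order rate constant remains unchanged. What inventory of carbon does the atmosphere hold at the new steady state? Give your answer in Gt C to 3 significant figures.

Rate constant k = F/M = 234.4 / 816.3 = 0.2871 yr⁻¹.
At the new steady state, source = k·M_new ⇒ M_new = 178.4 / 0.2871 = 621.3 Gt C.
(Equivalently M_new = M × F_new/F_old = 816.3 × 178.4/234.4.)

621 Gt C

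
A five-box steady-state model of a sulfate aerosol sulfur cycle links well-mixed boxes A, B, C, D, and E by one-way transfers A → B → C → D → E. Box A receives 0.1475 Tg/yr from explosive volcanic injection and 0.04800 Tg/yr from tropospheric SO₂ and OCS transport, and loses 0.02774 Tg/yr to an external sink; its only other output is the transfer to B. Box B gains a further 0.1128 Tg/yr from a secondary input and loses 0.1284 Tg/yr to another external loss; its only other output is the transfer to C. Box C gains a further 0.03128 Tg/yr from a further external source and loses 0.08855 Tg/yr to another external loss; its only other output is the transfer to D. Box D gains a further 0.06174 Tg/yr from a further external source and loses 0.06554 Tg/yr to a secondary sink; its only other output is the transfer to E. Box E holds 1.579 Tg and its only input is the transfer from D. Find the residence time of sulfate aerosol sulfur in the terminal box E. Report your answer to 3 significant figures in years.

Box A: F(A→B) = (0.1475 + 0.04800) − 0.02774 = 0.16776 Tg/yr.
Box B: F(B→C) = (0.16776 + 0.1128) − 0.1284 = 0.15216 Tg/yr.
Box C: F(C→D) = (0.15216 + 0.03128) − 0.08855 = 0.094890 Tg/yr.
Box D: F(D→E) = (0.094890 + 0.06174) − 0.06554 = 0.091090 Tg/yr.
Box E throughput = its input = 0.091090 Tg/yr; τ = 1.579 / 0.091090 = 17.33 yr.

17.3 yr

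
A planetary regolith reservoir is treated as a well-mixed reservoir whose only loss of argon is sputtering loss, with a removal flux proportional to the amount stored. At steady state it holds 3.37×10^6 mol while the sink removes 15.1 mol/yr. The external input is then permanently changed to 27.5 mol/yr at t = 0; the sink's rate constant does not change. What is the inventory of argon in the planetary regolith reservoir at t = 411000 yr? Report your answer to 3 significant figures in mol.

5.70×10^6 mol

The sink rate constant is k = F₀/M₀ = 15.1/3.37×10^6 = 4.481×10^-6 yr⁻¹.
Solving dM/dt = F₁ − kM with M(0) = M₀ gives M(t) = F₁/k + (M₀ − F₁/k)·e^(−kt).
F₁/k = 27.5/4.481×10^-6 = 6.1374×10^6 mol; kt = 4.481×10^-6 × 411000 = 1.842, e^(−kt) = 0.1586.
M(411000) = 6.1374×10^6 + (3.37×10^6 − 6.1374×10^6) × 0.1586 = 6.1374×10^6 − 438800 = 5.6986×10^6 mol.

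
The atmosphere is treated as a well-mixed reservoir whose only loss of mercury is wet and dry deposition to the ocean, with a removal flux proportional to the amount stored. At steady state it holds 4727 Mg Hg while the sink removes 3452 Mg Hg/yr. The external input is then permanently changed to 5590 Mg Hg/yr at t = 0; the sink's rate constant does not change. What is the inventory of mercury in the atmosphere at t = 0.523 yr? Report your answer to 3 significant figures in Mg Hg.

τ = M₀/F₀ = 4727/3452 = 1.369 yr; rate constant k = 1/τ.
New steady state M_∞ = F₁/k = F₁·τ = 5590 × 1.369 = 7654.7 Mg Hg.
M(t) = M_∞ + (M₀ − M_∞)·e^(−t/τ); t/τ = 0.523/1.369 = 0.3819, so e^(−t/τ) = 0.6825.
M(t) = 7654.7 − 2928 × 0.6825 = 5656.4 Mg Hg.

5660 Mg Hg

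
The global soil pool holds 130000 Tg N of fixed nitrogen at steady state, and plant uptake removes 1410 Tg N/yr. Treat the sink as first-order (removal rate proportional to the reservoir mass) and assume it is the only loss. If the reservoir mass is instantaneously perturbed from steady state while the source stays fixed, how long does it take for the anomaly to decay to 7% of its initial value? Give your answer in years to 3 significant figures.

245 yr

For a linear reservoir the anomaly decays as exp(−t/τ) with τ = M/F = 130000/1410 = 92.20 yr.
exp(−t/τ) = 0.07 ⇒ t = −τ ln(0.07) = 92.20 × 2.659 = 245.2 yr.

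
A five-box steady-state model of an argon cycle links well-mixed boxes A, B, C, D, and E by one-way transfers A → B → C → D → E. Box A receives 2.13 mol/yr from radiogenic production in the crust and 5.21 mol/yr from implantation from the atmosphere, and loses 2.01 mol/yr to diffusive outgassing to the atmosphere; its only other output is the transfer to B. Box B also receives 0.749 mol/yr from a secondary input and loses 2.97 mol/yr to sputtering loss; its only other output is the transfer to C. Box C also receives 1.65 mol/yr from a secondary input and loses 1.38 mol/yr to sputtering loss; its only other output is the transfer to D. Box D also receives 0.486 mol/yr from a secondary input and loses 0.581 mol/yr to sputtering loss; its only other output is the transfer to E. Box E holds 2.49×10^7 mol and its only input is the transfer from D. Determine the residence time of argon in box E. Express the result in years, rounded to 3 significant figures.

7.58×10^6 yr

Box A: F(A→B) = (2.13 + 5.21) − 2.01 = 5.3300 mol/yr.
Box B: F(B→C) = (5.3300 + 0.749) − 2.97 = 3.1090 mol/yr.
Box C: F(C→D) = (3.1090 + 1.65) − 1.38 = 3.3790 mol/yr.
Box D: F(D→E) = (3.3790 + 0.486) − 0.581 = 3.2840 mol/yr.
Box E throughput = its input = 3.2840 mol/yr; τ = 2.49×10^7 / 3.2840 = 7.582×10^6 yr.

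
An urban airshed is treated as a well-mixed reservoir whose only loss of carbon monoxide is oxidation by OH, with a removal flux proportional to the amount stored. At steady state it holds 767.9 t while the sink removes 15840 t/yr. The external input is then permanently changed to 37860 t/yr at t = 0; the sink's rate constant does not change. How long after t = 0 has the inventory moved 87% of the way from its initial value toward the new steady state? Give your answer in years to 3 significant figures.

τ = M₀/F₀ = 767.9/15840 = 0.04848 yr.
The remaining gap fraction is e^(−t/τ); 87% covered ⇒ e^(−t/τ) = 0.130.
t = −τ ln(0.130) = 0.04848 × 2.040 = 0.09891 yr.

0.0989 yr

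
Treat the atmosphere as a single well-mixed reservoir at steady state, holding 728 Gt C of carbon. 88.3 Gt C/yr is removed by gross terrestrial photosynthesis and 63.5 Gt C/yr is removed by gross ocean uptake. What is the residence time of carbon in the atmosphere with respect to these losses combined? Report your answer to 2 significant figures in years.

4.8 yr

Total removal = 88.30 + 63.50 = 151.80 Gt C/yr.
τ = M / ΣF_out = 728 / 151.80 = 4.796 yr.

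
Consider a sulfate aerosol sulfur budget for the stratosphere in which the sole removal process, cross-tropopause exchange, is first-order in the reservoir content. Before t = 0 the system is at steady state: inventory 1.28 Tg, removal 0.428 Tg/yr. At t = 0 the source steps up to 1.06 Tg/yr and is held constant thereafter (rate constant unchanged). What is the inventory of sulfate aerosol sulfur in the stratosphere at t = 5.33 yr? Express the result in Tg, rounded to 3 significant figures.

2.85 Tg

The sink rate constant is k = F₀/M₀ = 0.428/1.28 = 0.3344 yr⁻¹.
Solving dM/dt = F₁ − kM with M(0) = M₀ gives M(t) = F₁/k + (M₀ − F₁/k)·e^(−kt).
F₁/k = 1.06/0.3344 = 3.1701 Tg; kt = 0.3344 × 5.33 = 1.782, e^(−kt) = 0.1683.
M(5.33) = 3.1701 + (1.28 − 3.1701) × 0.1683 = 3.1701 − 0.3180 = 2.8521 Tg.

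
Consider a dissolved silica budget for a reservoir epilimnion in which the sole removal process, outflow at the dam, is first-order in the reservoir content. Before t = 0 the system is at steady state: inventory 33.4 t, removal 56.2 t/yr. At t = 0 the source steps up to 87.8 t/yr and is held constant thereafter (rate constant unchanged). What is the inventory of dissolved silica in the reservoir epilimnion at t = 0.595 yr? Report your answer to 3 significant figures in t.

Residence time τ = M₀/F₀ = 0.5943 yr. The eventual steady state is M_∞ = M₀·(F₁/F₀) = 33.4 × 87.8/56.2 = 52.180 t.
The anomaly ΔM(t) = M(t) − M_∞ decays as ΔM₀·e^(−t/τ) with ΔM₀ = 33.4 − 52.180 = −18.78 t.
At t = 0.595 yr, e^(−t/τ) = e^(−1.001) = 0.3675, so ΔM = −6.901 t and M = 52.180 − 6.901 = 45.279 t.

45.3 t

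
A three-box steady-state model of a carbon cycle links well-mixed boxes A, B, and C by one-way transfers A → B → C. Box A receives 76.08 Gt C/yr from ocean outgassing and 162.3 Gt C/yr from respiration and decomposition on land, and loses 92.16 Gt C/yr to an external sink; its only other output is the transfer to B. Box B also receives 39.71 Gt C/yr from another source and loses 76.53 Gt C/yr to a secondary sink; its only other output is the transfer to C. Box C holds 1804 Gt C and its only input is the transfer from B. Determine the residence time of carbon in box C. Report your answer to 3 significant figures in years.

16.5 yr

Box A: F(A→B) = (76.08 + 162.3) − 92.16 = 146.22 Gt C/yr.
Box B: F(B→C) = (146.22 + 39.71) − 76.53 = 109.40 Gt C/yr.
Box C throughput = its input = 109.40 Gt C/yr; τ = 1804 / 109.40 = 16.49 yr.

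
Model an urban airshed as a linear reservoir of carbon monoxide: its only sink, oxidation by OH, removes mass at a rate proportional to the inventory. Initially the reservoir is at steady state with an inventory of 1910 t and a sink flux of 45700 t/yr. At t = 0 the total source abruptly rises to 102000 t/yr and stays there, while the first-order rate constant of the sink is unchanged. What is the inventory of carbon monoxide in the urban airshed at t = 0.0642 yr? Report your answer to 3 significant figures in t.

3760 t

Residence time τ = M₀/F₀ = 0.04179 yr. The eventual steady state is M_∞ = M₀·(F₁/F₀) = 1910 × 102000/45700 = 4263.0 t.
The anomaly ΔM(t) = M(t) − M_∞ decays as ΔM₀·e^(−t/τ) with ΔM₀ = 1910 − 4263.0 = −2353 t.
At t = 0.0642 yr, e^(−t/τ) = e^(−1.536) = 0.2152, so ΔM = −506.4 t and M = 4263.0 − 506.4 = 3756.6 t.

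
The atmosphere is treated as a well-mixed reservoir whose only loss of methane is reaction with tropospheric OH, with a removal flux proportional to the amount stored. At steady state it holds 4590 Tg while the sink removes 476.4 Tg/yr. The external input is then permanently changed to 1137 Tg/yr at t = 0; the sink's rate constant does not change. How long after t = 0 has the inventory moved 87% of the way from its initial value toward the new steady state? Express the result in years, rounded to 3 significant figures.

19.7 yr

τ = M₀/F₀ = 4590/476.4 = 9.635 yr.
The remaining gap fraction is e^(−t/τ); 87% covered ⇒ e^(−t/τ) = 0.130.
t = −τ ln(0.130) = 9.635 × 2.040 = 19.66 yr.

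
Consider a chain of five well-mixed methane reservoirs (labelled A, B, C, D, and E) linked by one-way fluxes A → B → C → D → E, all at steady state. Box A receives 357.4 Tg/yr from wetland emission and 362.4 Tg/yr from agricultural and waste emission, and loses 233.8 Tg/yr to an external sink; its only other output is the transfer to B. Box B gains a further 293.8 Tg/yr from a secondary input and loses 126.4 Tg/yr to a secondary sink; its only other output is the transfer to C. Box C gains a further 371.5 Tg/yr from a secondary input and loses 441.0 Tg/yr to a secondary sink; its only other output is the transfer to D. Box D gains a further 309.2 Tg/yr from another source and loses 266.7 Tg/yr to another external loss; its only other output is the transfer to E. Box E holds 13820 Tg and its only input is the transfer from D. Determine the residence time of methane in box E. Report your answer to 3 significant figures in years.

22.1 yr

Box A: F(A→B) = (357.4 + 362.4) − 233.8 = 486.00 Tg/yr.
Box B: F(B→C) = (486.00 + 293.8) − 126.4 = 653.40 Tg/yr.
Box C: F(C→D) = (653.40 + 371.5) − 441.0 = 583.90 Tg/yr.
Box D: F(D→E) = (583.90 + 309.2) − 266.7 = 626.40 Tg/yr.
Box E throughput = its input = 626.40 Tg/yr; τ = 13820 / 626.40 = 22.06 yr.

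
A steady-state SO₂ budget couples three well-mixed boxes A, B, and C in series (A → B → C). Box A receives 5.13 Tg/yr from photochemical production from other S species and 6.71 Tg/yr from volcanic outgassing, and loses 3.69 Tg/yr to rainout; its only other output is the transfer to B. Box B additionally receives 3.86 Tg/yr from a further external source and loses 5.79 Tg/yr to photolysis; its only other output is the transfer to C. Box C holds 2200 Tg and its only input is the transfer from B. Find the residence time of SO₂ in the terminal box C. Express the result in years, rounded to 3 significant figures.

354 yr

Box A: F(A→B) = (5.13 + 6.71) − 3.69 = 8.1500 Tg/yr.
Box B: F(B→C) = (8.1500 + 3.86) − 5.79 = 6.2200 Tg/yr.
Box C throughput = its input = 6.2200 Tg/yr; τ = 2200 / 6.2200 = 353.7 yr.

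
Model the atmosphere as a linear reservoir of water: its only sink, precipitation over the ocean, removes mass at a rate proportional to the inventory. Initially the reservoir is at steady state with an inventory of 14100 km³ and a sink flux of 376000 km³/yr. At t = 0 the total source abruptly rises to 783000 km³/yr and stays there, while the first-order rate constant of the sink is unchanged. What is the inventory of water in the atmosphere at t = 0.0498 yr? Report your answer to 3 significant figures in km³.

Residence time τ = M₀/F₀ = 0.03750 yr. The eventual steady state is M_∞ = M₀·(F₁/F₀) = 14100 × 783000/376000 = 29362 km³.
The anomaly ΔM(t) = M(t) − M_∞ decays as ΔM₀·e^(−t/τ) with ΔM₀ = 14100 − 29362 = −15260 km³.
At t = 0.0498 yr, e^(−t/τ) = e^(−1.328) = 0.2650, so ΔM = −4045 km³ and M = 29362 − 4045 = 25318 km³.

25300 km³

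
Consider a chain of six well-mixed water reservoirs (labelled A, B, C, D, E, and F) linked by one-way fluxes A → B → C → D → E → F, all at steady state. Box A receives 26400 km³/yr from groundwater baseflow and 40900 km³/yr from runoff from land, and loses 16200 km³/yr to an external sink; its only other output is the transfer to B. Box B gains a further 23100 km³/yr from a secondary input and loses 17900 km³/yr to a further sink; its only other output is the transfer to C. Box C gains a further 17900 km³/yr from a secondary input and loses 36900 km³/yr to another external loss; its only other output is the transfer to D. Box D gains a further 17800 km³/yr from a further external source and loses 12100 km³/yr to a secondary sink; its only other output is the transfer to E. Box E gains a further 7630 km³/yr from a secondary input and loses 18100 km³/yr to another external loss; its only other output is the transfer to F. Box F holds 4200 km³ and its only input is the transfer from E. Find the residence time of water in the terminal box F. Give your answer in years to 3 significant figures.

Box A: F(A→B) = (26400 + 40900) − 16200 = 51100 km³/yr.
Box B: F(B→C) = (51100 + 23100) − 17900 = 56300 km³/yr.
Box C: F(C→D) = (56300 + 17900) − 36900 = 37300 km³/yr.
Box D: F(D→E) = (37300 + 17800) − 12100 = 43000 km³/yr.
Box E: F(E→F) = (43000 + 7630) − 18100 = 32530 km³/yr.
Box F throughput = its input = 32530 km³/yr; τ = 4200 / 32530 = 0.1291 yr.

0.129 yr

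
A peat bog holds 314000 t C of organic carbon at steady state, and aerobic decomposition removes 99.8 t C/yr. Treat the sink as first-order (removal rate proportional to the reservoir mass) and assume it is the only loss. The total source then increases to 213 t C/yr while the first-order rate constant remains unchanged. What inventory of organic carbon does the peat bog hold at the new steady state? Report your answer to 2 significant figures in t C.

Rate constant k = F/M = 99.8 / 314000 = 0.0003178 yr⁻¹.
At the new steady state, source = k·M_new ⇒ M_new = 213 / 0.0003178 = 670200 t C.
(Equivalently M_new = M × F_new/F_old = 314000 × 213/99.8.)

670000 t C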